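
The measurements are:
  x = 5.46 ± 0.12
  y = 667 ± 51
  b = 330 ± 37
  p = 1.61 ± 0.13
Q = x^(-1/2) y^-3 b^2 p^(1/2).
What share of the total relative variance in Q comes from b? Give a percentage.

48.0%

(δQ/Q)² = (−½·δx/x)² + (-3·δy/y)² + (2·δb/b)² + (½·δp/p)²
  x term: (-0.5×0.0220)² = 0.000121
  y term: (-3×0.0765)² = 0.0526
  b term: (2×0.112)² = 0.0503
  p term: (0.5×0.0807)² = 0.00163
Total = 0.105. Share from b = 0.0503/0.105 = 0.480.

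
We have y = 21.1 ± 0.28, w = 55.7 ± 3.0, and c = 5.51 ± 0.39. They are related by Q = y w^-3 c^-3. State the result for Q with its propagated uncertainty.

(7.30 ± 1.95) × 10^-7

Each factor contributes (exponent × relative error)² to (δQ/Q)²:
  (1·δy/y)² = (1×0.0133)² = 0.000176;  (-3·δw/w)² = (-3×0.0539)² = 0.0261;  (-3·δc/c)² = (-3×0.0708)² = 0.0451
δQ/Q = √(0.0714) = 0.267
Q = 7.3e-07, so δQ = 0.267 × 7.3e-07 = 1.95e-07.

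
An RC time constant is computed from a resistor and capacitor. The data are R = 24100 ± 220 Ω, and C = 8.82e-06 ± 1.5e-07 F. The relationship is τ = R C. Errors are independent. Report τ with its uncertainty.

0.213 ± 0.00410 s

For a monomial τ ∝ R, C, fractional errors add in quadrature:
  (1·δR/R)² = (1×0.00913)² = 8.33e-05;  (1·δC/C)² = (1×0.0170)² = 0.000289
δτ/τ = √(0.000373) = 0.0193
τ = 0.213 s, so δτ = 0.0193 × 0.213 = 0.00410 s.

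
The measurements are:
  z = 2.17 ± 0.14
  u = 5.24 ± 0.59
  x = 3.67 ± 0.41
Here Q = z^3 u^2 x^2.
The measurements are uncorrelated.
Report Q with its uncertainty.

3780 ± 1400

Since Q is a product/quotient, work with relative uncertainties:
  (3·δz/z)² = (3×0.0645)² = 0.0375;  (2·δu/u)² = (2×0.113)² = 0.0507;  (2·δx/x)² = (2×0.112)² = 0.0499
δQ/Q = √(0.138) = 0.372
Q = 3780, so δQ = 0.372 × 3780 = 1400.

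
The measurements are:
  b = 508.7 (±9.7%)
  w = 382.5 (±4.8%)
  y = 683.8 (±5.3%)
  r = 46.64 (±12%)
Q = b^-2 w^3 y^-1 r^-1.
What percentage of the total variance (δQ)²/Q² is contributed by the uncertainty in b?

49.8%

(δQ/Q)² = (-2·δb/b)² + (3·δw/w)² + (-1·δy/y)² + (-1·δr/r)²
  b term: (-2×0.0970)² = 0.0376
  w term: (3×0.0480)² = 0.0207
  y term: (-1×0.0530)² = 0.00281
  r term: (-1×0.120)² = 0.0144
Total = 0.0756. Share from b = 0.0376/0.0756 = 0.498.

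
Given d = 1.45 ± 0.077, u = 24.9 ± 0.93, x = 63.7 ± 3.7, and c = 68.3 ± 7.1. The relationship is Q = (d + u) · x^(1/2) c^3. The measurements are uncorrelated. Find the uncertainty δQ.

Let w = d + u = 26.3. δw = √(δd² + δu²) = √(0.00593 + 0.865) = 0.933, so δw/w = 0.0354.
Q is then a monomial in w, x, c:
δQ/Q = √((δw/w)² + (½·δx/x)² + (3·δc/c)²) = √(0.00125 + 0.000843 + 0.0973) = 0.315
Q = 6.7e+07, so δQ = 0.315 × 6.7e+07 = 2.11e+07.

2.11e+07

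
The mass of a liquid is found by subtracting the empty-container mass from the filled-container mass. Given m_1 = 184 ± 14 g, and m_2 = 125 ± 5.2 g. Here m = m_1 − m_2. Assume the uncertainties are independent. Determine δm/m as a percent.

25.3%

Sums and differences: (δm)² = Σ (cᵢ δxᵢ)².
  (δm_1)² = 196;  (δm_2)² = 27.0
δm = √(223) = 14.9 g
m = 59.0 g, so δm/m = 14.9/59.0 = 0.253.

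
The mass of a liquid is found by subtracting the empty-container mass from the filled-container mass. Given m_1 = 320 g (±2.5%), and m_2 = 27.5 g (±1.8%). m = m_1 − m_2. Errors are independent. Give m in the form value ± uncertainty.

m is a linear combination, so absolute uncertainties add in quadrature:
  (δm_1)² = 64.0;  (δm_2)² = 0.245
δm = √(64.2) = 8.02 g
m = 292 g.

292 ± 8.02 g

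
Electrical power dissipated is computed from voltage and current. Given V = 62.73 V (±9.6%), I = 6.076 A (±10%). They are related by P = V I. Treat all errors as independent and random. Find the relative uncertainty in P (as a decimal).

0.139

For a monomial P ∝ V, I, fractional errors add in quadrature:
  (1·δV/V)² = (1×0.0960)² = 0.00922;  (1·δI/I)² = (1×0.100)² = 0.0100
δP/P = √(0.0192) = 0.139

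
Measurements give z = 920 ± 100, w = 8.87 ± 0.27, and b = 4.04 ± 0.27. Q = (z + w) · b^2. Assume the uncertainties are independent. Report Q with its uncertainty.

Let u = z + w = 929. δu = √(δz² + δw²) = √(10000 + 0.0729) = 100, so δu/u = 0.108.
Q is then a monomial in u, b:
δQ/Q = √((δu/u)² + (2·δb/b)²) = √(0.0116 + 0.0179) = 0.172
Q = 15200, so δQ = 0.172 × 15200 = 2600.

15200 ± 2600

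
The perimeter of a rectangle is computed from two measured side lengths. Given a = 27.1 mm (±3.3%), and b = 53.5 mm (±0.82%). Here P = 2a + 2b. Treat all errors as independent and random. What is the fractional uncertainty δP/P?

P is a linear combination, so absolute uncertainties add in quadrature:
  (2·δa)² = 3.20;  (2·δb)² = 0.770
δP = √(3.97) = 1.99 mm
P = 161 mm, so δP/P = 1.99/161 = 0.0124.

0.0124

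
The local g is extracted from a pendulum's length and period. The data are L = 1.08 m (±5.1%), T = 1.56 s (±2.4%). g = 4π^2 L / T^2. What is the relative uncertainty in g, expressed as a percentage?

g is a product of powers, so relative uncertainties combine in quadrature:
  (1·δL/L)² = (1×0.0510)² = 0.00260;  (-2·δT/T)² = (-2×0.0240)² = 0.00230
δg/g = √(0.00490) = 0.0700

7.00%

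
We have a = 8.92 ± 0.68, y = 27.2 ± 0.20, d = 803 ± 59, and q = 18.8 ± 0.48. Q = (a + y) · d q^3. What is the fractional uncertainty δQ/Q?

Let u = a + y = 36.1. δu = √(δa² + δy²) = √(0.462 + 0.0400) = 0.709, so δu/u = 0.0196.
Q is then a monomial in u, d, q:
δQ/Q = √((δu/u)² + (1·δd/d)² + (3·δq/q)²) = √(0.000385 + 0.00540 + 0.00587) = 0.108

0.108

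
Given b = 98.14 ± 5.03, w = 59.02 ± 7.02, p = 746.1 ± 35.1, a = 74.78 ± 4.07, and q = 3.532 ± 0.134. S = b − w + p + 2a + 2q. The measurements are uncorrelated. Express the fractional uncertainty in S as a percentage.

Absolute uncertainties add in quadrature for a linear combination:
  (δb)² = 25.3;  (δw)² = 49.3;  (δp)² = 1230;  (2·δa)² = 66.3;  (2·δq)² = 0.0718
δS = √(1370) = 37.1
S = 941.8, so δS/S = 37.1/941.8 = 0.0393.

3.93%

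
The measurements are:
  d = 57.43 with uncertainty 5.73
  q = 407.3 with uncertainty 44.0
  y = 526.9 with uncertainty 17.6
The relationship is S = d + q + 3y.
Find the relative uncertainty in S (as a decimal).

0.0337

Each term contributes (cᵢ δxᵢ)² to (δS)²:
  (δd)² = 32.8;  (δq)² = 1940;  (3·δy)² = 2790
δS = √(4760) = 69.0
S = 2045, so δS/S = 69.0/2045 = 0.0337.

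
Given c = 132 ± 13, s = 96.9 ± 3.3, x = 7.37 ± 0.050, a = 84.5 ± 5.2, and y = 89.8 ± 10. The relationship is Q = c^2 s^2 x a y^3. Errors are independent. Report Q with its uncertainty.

Q is a product of powers, so relative uncertainties combine in quadrature:
  (2·δc/c)² = (2×0.0985)² = 0.0388;  (2·δs/s)² = (2×0.0341)² = 0.00464;  (1·δx/x)² = (1×0.00678)² = 4.6e-05;  (1·δa/a)² = (1×0.0615)² = 0.00379;  (3·δy/y)² = (3×0.111)² = 0.112
δQ/Q = √(0.159) = 0.399
Q = 7.38e+16, so δQ = 0.399 × 7.38e+16 = 2.94e+16.

(7.38 ± 2.94) × 10^16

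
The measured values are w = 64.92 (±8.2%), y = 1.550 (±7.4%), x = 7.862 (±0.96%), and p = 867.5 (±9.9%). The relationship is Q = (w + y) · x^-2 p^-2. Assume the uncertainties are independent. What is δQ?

3.06e-07

Let u = w + y = 66.47. δu = √(δw² + δy²) = √(28.3 + 0.0132) = 5.32, so δu/u = 0.0801.
Q is then a monomial in u, x, p:
δQ/Q = √((δu/u)² + (-2·δx/x)² + (-2·δp/p)²) = √(0.00642 + 0.000369 + 0.0392) = 0.214
Q = 1.429e-06, so δQ = 0.214 × 1.429e-06 = 3.06e-07.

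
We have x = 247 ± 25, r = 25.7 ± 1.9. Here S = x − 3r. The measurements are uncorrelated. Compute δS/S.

Each term contributes (cᵢ δxᵢ)² to (δS)²:
  (δx)² = 625;  (3·δr)² = 32.5
δS = √(657) = 25.6
S = 170, so δS/S = 25.6/170 = 0.151.

0.151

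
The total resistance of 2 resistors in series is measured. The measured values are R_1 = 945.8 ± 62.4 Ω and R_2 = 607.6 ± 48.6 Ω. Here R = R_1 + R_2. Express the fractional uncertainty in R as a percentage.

5.09%

Absolute uncertainties add in quadrature for a linear combination:
  (δR_1)² = 3890;  (δR_2)² = 2360
δR = √(6260) = 79.1 Ω
R = 1553 Ω, so δR/R = 79.1/1553 = 0.0509.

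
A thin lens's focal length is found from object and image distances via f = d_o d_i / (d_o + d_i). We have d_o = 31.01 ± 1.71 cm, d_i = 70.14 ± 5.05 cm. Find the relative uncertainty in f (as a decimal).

0.0442

∂f/∂d_o = (d_i/(d_o+d_i))² = 0.481;  ∂f/∂d_i = (d_o/(d_o+d_i))² = 0.0940
δf = √((∂f/∂d_o · δd_o)² + (∂f/∂d_i · δd_i)²) = √(0.676 + 0.225) = 0.949 cm
f = 21.50 cm, so δf/f = 0.949/21.50 = 0.0442.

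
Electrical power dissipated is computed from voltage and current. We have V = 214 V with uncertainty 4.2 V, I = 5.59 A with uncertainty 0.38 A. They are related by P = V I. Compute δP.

84.6 W

Since P is a product/quotient, work with relative uncertainties:
  (1·δV/V)² = (1×0.0196)² = 0.000385;  (1·δI/I)² = (1×0.0680)² = 0.00462
δP/P = √(0.00501) = 0.0708
P = 1200 W, so δP = 0.0708 × 1200 = 84.6 W.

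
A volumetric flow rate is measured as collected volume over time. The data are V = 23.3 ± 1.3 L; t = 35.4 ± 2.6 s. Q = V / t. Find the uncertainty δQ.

0.0607 L/s

Each factor contributes (exponent × relative error)² to (δQ/Q)²:
  (1·δV/V)² = (1×0.0558)² = 0.00311;  (-1·δt/t)² = (-1×0.0734)² = 0.00539
δQ/Q = √(0.00851) = 0.0922
Q = 0.658 L/s, so δQ = 0.0922 × 0.658 = 0.0607 L/s.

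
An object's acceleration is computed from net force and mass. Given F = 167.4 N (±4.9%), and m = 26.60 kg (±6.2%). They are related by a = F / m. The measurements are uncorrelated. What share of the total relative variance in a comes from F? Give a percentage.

(δa/a)² = (1·δF/F)² + (-1·δm/m)²
  F term: (1×0.0490)² = 0.00240
  m term: (-1×0.0620)² = 0.00384
Total = 0.00625. Share from F = 0.00240/0.00625 = 0.384.

38.4%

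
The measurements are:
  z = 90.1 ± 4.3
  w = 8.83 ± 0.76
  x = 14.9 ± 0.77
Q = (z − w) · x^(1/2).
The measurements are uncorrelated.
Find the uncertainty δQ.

Let u = z − w = 81.3. δu = √(δz² + δw²) = √(18.5 + 0.578) = 4.37, so δu/u = 0.0537.
Q is then a monomial in u, x:
δQ/Q = √((δu/u)² + (½·δx/x)²) = √(0.00289 + 0.000668) = 0.0596
Q = 314, so δQ = 0.0596 × 314 = 18.7.

18.7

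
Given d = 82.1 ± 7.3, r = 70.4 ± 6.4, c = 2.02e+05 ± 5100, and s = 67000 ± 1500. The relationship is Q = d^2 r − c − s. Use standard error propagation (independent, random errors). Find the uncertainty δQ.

Let p = d^2·r = 4.75e+05. δp/p = √((2·δd/d)² + (1·δr/r)²) = √(0.0316 + 0.00826) = 0.200, so δp = 94800.
Q = p − c − s: δQ = √(δp² + δc² + δs²) = √(8.98e+09 + 2.6e+07 + 2.25e+06) = 94900

94900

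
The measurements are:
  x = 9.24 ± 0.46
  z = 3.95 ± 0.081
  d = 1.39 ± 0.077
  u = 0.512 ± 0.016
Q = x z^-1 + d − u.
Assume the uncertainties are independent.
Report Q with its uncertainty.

3.22 ± 0.148

Let p = x·z^-1 = 2.34. δp/p = √((1·δx/x)² + (-1·δz/z)²) = √(0.00248 + 0.000421) = 0.0538, so δp = 0.126.
Q = p + d − u: δQ = √(δp² + δd² + δu²) = √(0.0159 + 0.00593 + 0.000256) = 0.148
Q = 3.22.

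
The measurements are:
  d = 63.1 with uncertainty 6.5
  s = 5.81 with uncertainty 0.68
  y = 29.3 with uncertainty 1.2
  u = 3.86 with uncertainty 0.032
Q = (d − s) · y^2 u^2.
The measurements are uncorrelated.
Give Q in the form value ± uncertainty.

Let w = d − s = 57.3. δw = √(δd² + δs²) = √(42.2 + 0.462) = 6.54, so δw/w = 0.114.
Q is then a monomial in w, y, u:
δQ/Q = √((δw/w)² + (2·δy/y)² + (2·δu/u)²) = √(0.0130 + 0.00671 + 0.000275) = 0.141
Q = 7.33e+05, so δQ = 0.141 × 7.33e+05 = 1.04e+05.

(7.33 ± 1.04) × 10^5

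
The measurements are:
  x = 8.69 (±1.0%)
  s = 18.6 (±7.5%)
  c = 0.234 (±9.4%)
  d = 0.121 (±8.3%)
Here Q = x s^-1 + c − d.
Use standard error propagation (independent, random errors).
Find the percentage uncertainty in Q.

7.38%

Let p = x·s^-1 = 0.467. δp/p = √((1·δx/x)² + (-1·δs/s)²) = √(0.000100 + 0.00562) = 0.0757, so δp = 0.0354.
Q = p + c − d: δQ = √(δp² + δc² + δd²) = √(0.00125 + 0.000484 + 0.000101) = 0.0428
Q = 0.580, so δQ/Q = 0.0428/0.580 = 0.0738.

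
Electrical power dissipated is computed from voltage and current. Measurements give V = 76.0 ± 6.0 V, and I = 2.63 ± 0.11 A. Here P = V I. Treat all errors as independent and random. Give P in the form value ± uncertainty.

Each factor contributes (exponent × relative error)² to (δP/P)²:
  (1·δV/V)² = (1×0.0789)² = 0.00623;  (1·δI/I)² = (1×0.0418)² = 0.00175
δP/P = √(0.00798) = 0.0893
P = 200 W, so δP = 0.0893 × 200 = 17.9 W.

200 ± 17.9 W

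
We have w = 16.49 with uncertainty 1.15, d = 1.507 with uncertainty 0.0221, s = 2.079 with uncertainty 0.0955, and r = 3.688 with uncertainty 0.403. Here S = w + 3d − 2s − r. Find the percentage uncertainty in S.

For a sum/difference, combine absolute errors in quadrature:
  (δw)² = 1.32;  (3·δd)² = 0.00440;  (2·δs)² = 0.0365;  (δr)² = 0.162
δS = √(1.53) = 1.24
S = 13.16, so δS/S = 1.24/13.16 = 0.0938.

9.38%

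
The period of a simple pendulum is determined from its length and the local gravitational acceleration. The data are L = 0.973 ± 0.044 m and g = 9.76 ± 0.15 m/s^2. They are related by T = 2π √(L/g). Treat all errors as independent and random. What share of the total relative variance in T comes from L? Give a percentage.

(δT/T)² = (½·δL/L)² + (−½·δg/g)²
  L term: (0.5×0.0452)² = 0.000511
  g term: (-0.5×0.0154)² = 5.91e-05
Total = 0.000570. Share from L = 0.000511/0.000570 = 0.896.

89.6%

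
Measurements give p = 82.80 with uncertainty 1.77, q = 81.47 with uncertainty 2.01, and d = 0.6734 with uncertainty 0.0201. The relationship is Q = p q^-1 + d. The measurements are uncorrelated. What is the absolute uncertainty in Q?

Let w = p·q^-1 = 1.016. δw/w = √((1·δp/p)² + (-1·δq/q)²) = √(0.000457 + 0.000609) = 0.0326, so δw = 0.0332.
Q = w + d: δQ = √(δw² + δd²) = √(0.00110 + 0.000404) = 0.0388

0.0388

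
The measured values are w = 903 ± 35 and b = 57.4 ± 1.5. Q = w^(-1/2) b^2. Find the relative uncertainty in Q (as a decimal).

0.0557

Products/powers → add relative errors in quadrature, weighted by exponent:
  (−½·δw/w)² = (-0.5×0.0388)² = 0.000376;  (2·δb/b)² = (2×0.0261)² = 0.00273
δQ/Q = √(0.00311) = 0.0557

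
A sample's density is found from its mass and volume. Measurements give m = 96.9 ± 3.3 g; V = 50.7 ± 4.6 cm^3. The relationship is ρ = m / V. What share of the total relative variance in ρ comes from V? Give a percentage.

(δρ/ρ)² = (1·δm/m)² + (-1·δV/V)²
  m term: (1×0.0341)² = 0.00116
  V term: (-1×0.0907)² = 0.00823
Total = 0.00939. Share from V = 0.00823/0.00939 = 0.877.

87.7%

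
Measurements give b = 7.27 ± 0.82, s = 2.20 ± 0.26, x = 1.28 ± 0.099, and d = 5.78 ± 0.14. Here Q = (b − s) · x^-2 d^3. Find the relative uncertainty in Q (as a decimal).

Let u = b − s = 5.07. δu = √(δb² + δs²) = √(0.672 + 0.0676) = 0.860, so δu/u = 0.170.
Q is then a monomial in u, x, d:
δQ/Q = √((δu/u)² + (-2·δx/x)² + (3·δd/d)²) = √(0.0288 + 0.0239 + 0.00528) = 0.241

0.241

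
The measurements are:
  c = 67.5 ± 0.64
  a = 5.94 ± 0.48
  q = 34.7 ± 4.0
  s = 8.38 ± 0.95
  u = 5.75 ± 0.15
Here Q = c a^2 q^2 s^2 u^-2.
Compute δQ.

2.23e+06

Since Q is a product/quotient, work with relative uncertainties:
  (1·δc/c)² = (1×0.00948)² = 8.99e-05;  (2·δa/a)² = (2×0.0808)² = 0.0261;  (2·δq/q)² = (2×0.115)² = 0.0532;  (2·δs/s)² = (2×0.113)² = 0.0514;  (-2·δu/u)² = (-2×0.0261)² = 0.00272
δQ/Q = √(0.133) = 0.365
Q = 6.09e+06, so δQ = 0.365 × 6.09e+06 = 2.23e+06.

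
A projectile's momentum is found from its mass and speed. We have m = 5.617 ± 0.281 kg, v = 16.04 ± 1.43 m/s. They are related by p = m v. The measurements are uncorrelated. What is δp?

9.21 kg·m/s

For a monomial p ∝ m, v, fractional errors add in quadrature:
  (1·δm/m)² = (1×0.0500)² = 0.00250;  (1·δv/v)² = (1×0.0892)² = 0.00795
δp/p = √(0.0105) = 0.102
p = 90.10 kg·m/s, so δp = 0.102 × 90.10 = 9.21 kg·m/s.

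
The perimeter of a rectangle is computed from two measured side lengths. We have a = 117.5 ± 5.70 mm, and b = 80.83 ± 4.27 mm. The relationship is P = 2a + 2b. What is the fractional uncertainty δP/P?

Sums and differences: (δP)² = Σ (cᵢ δxᵢ)².
  (2·δa)² = 130;  (2·δb)² = 72.9
δP = √(203) = 14.2 mm
P = 396.7 mm, so δP/P = 14.2/396.7 = 0.0359.

0.0359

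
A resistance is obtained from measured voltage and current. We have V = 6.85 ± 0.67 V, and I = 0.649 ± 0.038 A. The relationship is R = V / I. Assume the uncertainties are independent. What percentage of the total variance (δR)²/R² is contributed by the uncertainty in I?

26.4%

(δR/R)² = (1·δV/V)² + (-1·δI/I)²
  V term: (1×0.0978)² = 0.00957
  I term: (-1×0.0586)² = 0.00343
Total = 0.0130. Share from I = 0.00343/0.0130 = 0.264.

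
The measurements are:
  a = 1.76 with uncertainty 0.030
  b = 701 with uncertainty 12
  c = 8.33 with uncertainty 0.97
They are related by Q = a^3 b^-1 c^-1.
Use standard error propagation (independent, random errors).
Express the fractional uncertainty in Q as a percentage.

12.8%

Each factor contributes (exponent × relative error)² to (δQ/Q)²:
  (3·δa/a)² = (3×0.0170)² = 0.00261;  (-1·δb/b)² = (-1×0.0171)² = 0.000293;  (-1·δc/c)² = (-1×0.116)² = 0.0136
δQ/Q = √(0.0165) = 0.128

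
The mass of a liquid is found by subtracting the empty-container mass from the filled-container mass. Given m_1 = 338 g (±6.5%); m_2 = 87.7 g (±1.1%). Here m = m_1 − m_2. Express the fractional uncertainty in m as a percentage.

Each term contributes (cᵢ δxᵢ)² to (δm)²:
  (δm_1)² = 483;  (δm_2)² = 0.931
δm = √(484) = 22.0 g
m = 250 g, so δm/m = 22.0/250 = 0.0879.

8.79%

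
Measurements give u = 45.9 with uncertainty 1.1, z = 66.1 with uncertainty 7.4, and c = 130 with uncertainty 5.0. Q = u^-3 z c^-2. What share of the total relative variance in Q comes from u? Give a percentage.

(δQ/Q)² = (-3·δu/u)² + (1·δz/z)² + (-2·δc/c)²
  u term: (-3×0.0240)² = 0.00517
  z term: (1×0.112)² = 0.0125
  c term: (-2×0.0385)² = 0.00592
Total = 0.0236. Share from u = 0.00517/0.0236 = 0.219.

21.9%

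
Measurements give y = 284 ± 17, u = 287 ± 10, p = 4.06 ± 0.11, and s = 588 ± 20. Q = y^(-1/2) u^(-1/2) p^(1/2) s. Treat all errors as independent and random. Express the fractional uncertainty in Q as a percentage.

5.04%

For a monomial Q ∝ y^(-1/2), u^(-1/2), p^(1/2), s, fractional errors add in quadrature:
  (−½·δy/y)² = (-0.5×0.0599)² = 0.000896;  (−½·δu/u)² = (-0.5×0.0348)² = 0.000304;  (½·δp/p)² = (0.5×0.0271)² = 0.000184;  (1·δs/s)² = (1×0.0340)² = 0.00116
δQ/Q = √(0.00254) = 0.0504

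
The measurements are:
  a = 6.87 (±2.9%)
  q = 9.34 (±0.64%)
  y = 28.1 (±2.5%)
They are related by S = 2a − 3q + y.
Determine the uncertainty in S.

Each term contributes (cᵢ δxᵢ)² to (δS)²:
  (2·δa)² = 0.159;  (3·δq)² = 0.0322;  (δy)² = 0.494
δS = √(0.684) = 0.827

0.827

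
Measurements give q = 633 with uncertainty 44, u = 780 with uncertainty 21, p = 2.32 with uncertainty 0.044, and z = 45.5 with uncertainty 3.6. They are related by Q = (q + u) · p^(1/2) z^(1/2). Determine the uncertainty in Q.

Let w = q + u = 1410. δw = √(δq² + δu²) = √(1940 + 441) = 48.8, so δw/w = 0.0345.
Q is then a monomial in w, p, z:
δQ/Q = √((δw/w)² + (½·δp/p)² + (½·δz/z)²) = √(0.00119 + 8.99e-05 + 0.00157) = 0.0533
Q = 14500, so δQ = 0.0533 × 14500 = 774.

774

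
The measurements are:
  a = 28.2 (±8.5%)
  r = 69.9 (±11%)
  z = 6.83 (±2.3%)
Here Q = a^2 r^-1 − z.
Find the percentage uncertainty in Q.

Let p = a^2·r^-1 = 11.4. δp/p = √((2·δa/a)² + (-1·δr/r)²) = √(0.0289 + 0.0121) = 0.202, so δp = 2.30.
Q = p − z: δQ = √(δp² + δz²) = √(5.31 + 0.0247) = 2.31
Q = 4.55, so δQ/Q = 2.31/4.55 = 0.508.

50.8%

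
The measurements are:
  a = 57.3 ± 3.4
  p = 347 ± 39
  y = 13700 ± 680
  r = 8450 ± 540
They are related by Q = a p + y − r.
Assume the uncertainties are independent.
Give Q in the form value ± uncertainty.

25100 ± 2670

Let w = a·p = 19900. δw/w = √((1·δa/a)² + (1·δp/p)²) = √(0.00352 + 0.0126) = 0.127, so δw = 2530.
Q = w + y − r: δQ = √(δw² + δy² + δr²) = √(6.39e+06 + 4.62e+05 + 2.92e+05) = 2670
Q = 25100.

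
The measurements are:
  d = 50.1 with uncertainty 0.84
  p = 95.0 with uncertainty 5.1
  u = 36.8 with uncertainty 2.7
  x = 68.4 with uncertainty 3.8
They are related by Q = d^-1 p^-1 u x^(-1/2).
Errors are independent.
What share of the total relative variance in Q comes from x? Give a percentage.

8.28%

(δQ/Q)² = (-1·δd/d)² + (-1·δp/p)² + (1·δu/u)² + (−½·δx/x)²
  d term: (-1×0.0168)² = 0.000281
  p term: (-1×0.0537)² = 0.00288
  u term: (1×0.0734)² = 0.00538
  x term: (-0.5×0.0556)² = 0.000772
Total = 0.00932. Share from x = 0.000772/0.00932 = 0.0828.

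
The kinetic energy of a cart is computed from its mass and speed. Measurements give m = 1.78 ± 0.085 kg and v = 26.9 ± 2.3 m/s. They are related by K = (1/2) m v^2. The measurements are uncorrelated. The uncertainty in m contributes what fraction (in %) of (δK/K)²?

7.23%

(δK/K)² = (1·δm/m)² + (2·δv/v)²
  m term: (1×0.0478)² = 0.00228
  v term: (2×0.0855)² = 0.0292
Total = 0.0315. Share from m = 0.00228/0.0315 = 0.0723.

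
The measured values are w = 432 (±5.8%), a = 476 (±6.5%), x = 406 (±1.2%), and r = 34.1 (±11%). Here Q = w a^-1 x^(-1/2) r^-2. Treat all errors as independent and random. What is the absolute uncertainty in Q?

Relative error in a monomial: (δQ/Q)² = Σ (nᵢ · δxᵢ/xᵢ)².
  (1·δw/w)² = (1×0.0580)² = 0.00336;  (-1·δa/a)² = (-1×0.0650)² = 0.00423;  (−½·δx/x)² = (-0.5×0.0120)² = 3.6e-05;  (-2·δr/r)² = (-2×0.110)² = 0.0484
δQ/Q = √(0.0560) = 0.237
Q = 3.87e-05, so δQ = 0.237 × 3.87e-05 = 9.17e-06.

9.17e-06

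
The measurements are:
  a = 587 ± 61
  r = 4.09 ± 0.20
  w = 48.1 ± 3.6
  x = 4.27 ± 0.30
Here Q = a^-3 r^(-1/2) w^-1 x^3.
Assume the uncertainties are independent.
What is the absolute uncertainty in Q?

Q is a product of powers, so relative uncertainties combine in quadrature:
  (-3·δa/a)² = (-3×0.104)² = 0.0972;  (−½·δr/r)² = (-0.5×0.0489)² = 0.000598;  (-1·δw/w)² = (-1×0.0748)² = 0.00560;  (3·δx/x)² = (3×0.0703)² = 0.0444
δQ/Q = √(0.148) = 0.384
Q = 3.96e-09, so δQ = 0.384 × 3.96e-09 = 1.52e-09.

1.52e-09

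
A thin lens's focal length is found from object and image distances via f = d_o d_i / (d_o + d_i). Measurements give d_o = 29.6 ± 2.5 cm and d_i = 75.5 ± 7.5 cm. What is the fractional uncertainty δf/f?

0.0668

∂f/∂d_o = (d_i/(d_o+d_i))² = 0.516;  ∂f/∂d_i = (d_o/(d_o+d_i))² = 0.0793
δf = √((∂f/∂d_o · δd_o)² + (∂f/∂d_i · δd_i)²) = √(1.66 + 0.354) = 1.42 cm
f = 21.3 cm, so δf/f = 1.42/21.3 = 0.0668.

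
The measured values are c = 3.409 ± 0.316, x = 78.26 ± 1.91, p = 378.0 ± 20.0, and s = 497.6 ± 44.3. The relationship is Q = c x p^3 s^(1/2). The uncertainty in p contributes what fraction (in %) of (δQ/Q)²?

(δQ/Q)² = (1·δc/c)² + (1·δx/x)² + (3·δp/p)² + (½·δs/s)²
  c term: (1×0.0927)² = 0.00859
  x term: (1×0.0244)² = 0.000596
  p term: (3×0.0529)² = 0.0252
  s term: (0.5×0.0890)² = 0.00198
Total = 0.0364. Share from p = 0.0252/0.0364 = 0.693.

69.3%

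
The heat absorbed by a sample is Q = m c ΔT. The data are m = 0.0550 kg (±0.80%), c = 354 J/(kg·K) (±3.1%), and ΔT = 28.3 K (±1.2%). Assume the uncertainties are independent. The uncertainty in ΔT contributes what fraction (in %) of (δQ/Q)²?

12.3%

(δQ/Q)² = (1·δm/m)² + (1·δc/c)² + (1·δΔT/ΔT)²
  m term: (1×0.00800)² = 6.4e-05
  c term: (1×0.0310)² = 0.000961
  ΔT term: (1×0.0120)² = 0.000144
Total = 0.00117. Share from ΔT = 0.000144/0.00117 = 0.123.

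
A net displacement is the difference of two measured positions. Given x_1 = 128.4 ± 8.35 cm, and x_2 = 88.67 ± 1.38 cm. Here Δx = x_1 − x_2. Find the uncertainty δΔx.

Δx is a linear combination, so absolute uncertainties add in quadrature:
  (δx_1)² = 69.7;  (δx_2)² = 1.90
δΔx = √(71.6) = 8.46 cm

8.46 cm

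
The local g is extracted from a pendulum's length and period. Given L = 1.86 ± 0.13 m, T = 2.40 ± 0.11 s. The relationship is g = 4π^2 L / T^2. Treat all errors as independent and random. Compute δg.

1.47 m/s^2

Products/powers → add relative errors in quadrature, weighted by exponent:
  (1·δL/L)² = (1×0.0699)² = 0.00488;  (-2·δT/T)² = (-2×0.0458)² = 0.00840
δg/g = √(0.0133) = 0.115
g = 12.7 m/s^2, so δg = 0.115 × 12.7 = 1.47 m/s^2.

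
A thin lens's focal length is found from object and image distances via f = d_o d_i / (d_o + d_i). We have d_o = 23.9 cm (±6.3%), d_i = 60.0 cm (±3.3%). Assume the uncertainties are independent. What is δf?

∂f/∂d_o = (d_i/(d_o+d_i))² = 0.511;  ∂f/∂d_i = (d_o/(d_o+d_i))² = 0.0811
δf = √((∂f/∂d_o · δd_o)² + (∂f/∂d_i · δd_i)²) = √(0.593 + 0.0258) = 0.787 cm

0.787 cm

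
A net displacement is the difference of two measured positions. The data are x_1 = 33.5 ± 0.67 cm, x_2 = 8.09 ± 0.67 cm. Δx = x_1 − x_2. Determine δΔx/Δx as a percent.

Absolute uncertainties add in quadrature for a linear combination:
  (δx_1)² = 0.449;  (δx_2)² = 0.449
δΔx = √(0.898) = 0.948 cm
Δx = 25.4 cm, so δΔx/Δx = 0.948/25.4 = 0.0373.

3.73%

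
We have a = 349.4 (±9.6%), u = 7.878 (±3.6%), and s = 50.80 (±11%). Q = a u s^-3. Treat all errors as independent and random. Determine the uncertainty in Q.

0.00726

Q is a product of powers, so relative uncertainties combine in quadrature:
  (1·δa/a)² = (1×0.0960)² = 0.00922;  (1·δu/u)² = (1×0.0360)² = 0.00130;  (-3·δs/s)² = (-3×0.110)² = 0.109
δQ/Q = √(0.119) = 0.346
Q = 0.02100, so δQ = 0.346 × 0.02100 = 0.00726.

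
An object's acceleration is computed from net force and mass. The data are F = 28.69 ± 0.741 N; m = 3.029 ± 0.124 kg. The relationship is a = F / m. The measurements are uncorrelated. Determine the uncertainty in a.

Since a is a product/quotient, work with relative uncertainties:
  (1·δF/F)² = (1×0.0258)² = 0.000667;  (-1·δm/m)² = (-1×0.0409)² = 0.00168
δa/a = √(0.00234) = 0.0484
a = 9.472 m/s^2, so δa = 0.0484 × 9.472 = 0.458 m/s^2.

0.458 m/s^2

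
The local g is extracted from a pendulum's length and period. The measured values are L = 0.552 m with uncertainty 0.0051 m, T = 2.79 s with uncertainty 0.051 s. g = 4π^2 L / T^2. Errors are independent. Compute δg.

0.106 m/s^2

Since g is a product/quotient, work with relative uncertainties:
  (1·δL/L)² = (1×0.00924)² = 8.54e-05;  (-2·δT/T)² = (-2×0.0183)² = 0.00134
δg/g = √(0.00142) = 0.0377
g = 2.80 m/s^2, so δg = 0.0377 × 2.80 = 0.106 m/s^2.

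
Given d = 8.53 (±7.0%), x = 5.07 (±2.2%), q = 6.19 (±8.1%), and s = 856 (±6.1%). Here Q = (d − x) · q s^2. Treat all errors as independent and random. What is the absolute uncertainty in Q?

3.59e+06

Let u = d − x = 3.46. δu = √(δd² + δx²) = √(0.357 + 0.0124) = 0.607, so δu/u = 0.176.
Q is then a monomial in u, q, s:
δQ/Q = √((δu/u)² + (1·δq/q)² + (2·δs/s)²) = √(0.0308 + 0.00656 + 0.0149) = 0.229
Q = 1.57e+07, so δQ = 0.229 × 1.57e+07 = 3.59e+06.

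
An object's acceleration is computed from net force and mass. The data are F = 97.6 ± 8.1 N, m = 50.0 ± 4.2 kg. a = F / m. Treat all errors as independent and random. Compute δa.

0.230 m/s^2

For a monomial a ∝ F, m^-1, fractional errors add in quadrature:
  (1·δF/F)² = (1×0.0830)² = 0.00689;  (-1·δm/m)² = (-1×0.0840)² = 0.00706
δa/a = √(0.0139) = 0.118
a = 1.95 m/s^2, so δa = 0.118 × 1.95 = 0.230 m/s^2.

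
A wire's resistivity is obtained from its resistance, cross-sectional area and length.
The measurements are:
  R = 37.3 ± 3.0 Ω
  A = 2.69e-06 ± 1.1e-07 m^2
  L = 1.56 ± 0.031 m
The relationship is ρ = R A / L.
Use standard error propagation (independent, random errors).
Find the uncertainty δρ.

5.94e-06 Ω·m

Products/powers → add relative errors in quadrature, weighted by exponent:
  (1·δR/R)² = (1×0.0804)² = 0.00647;  (1·δA/A)² = (1×0.0409)² = 0.00167;  (-1·δL/L)² = (-1×0.0199)² = 0.000395
δρ/ρ = √(0.00854) = 0.0924
ρ = 6.43e-05 Ω·m, so δρ = 0.0924 × 6.43e-05 = 5.94e-06 Ω·m.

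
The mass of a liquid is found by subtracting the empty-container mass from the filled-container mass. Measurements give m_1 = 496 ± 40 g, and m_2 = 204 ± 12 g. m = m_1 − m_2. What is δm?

41.8 g

Absolute uncertainties add in quadrature for a linear combination:
  (δm_1)² = 1600;  (δm_2)² = 144
δm = √(1740) = 41.8 g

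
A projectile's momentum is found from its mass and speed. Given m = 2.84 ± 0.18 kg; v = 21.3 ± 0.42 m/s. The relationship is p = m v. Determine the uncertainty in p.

p is a product of powers, so relative uncertainties combine in quadrature:
  (1·δm/m)² = (1×0.0634)² = 0.00402;  (1·δv/v)² = (1×0.0197)² = 0.000389
δp/p = √(0.00441) = 0.0664
p = 60.5 kg·m/s, so δp = 0.0664 × 60.5 = 4.02 kg·m/s.

4.02 kg·m/s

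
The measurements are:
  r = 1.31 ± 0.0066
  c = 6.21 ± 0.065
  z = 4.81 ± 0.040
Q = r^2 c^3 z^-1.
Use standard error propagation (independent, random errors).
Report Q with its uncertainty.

85.4 ± 2.91

Q is a product of powers, so relative uncertainties combine in quadrature:
  (2·δr/r)² = (2×0.00504)² = 0.000102;  (3·δc/c)² = (3×0.0105)² = 0.000986;  (-1·δz/z)² = (-1×0.00832)² = 6.92e-05
δQ/Q = √(0.00116) = 0.0340
Q = 85.4, so δQ = 0.0340 × 85.4 = 2.91.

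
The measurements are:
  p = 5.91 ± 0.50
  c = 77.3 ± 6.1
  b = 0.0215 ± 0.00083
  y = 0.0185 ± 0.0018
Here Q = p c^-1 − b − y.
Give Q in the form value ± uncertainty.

0.0365 ± 0.00906

Let w = p·c^-1 = 0.0765. δw/w = √((1·δp/p)² + (-1·δc/c)²) = √(0.00716 + 0.00623) = 0.116, so δw = 0.00885.
Q = w − b − y: δQ = √(δw² + δb² + δy²) = √(7.82e-05 + 6.89e-07 + 3.24e-06) = 0.00906
Q = 0.0365.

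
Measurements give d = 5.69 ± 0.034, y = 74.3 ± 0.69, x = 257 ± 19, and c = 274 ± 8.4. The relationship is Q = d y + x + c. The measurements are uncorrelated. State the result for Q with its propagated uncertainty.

954 ± 21.3

Let p = d·y = 423. δp/p = √((1·δd/d)² + (1·δy/y)²) = √(3.57e-05 + 8.62e-05) = 0.0110, so δp = 4.67.
Q = p + x + c: δQ = √(δp² + δx² + δc²) = √(21.8 + 361 + 70.6) = 21.3
Q = 954.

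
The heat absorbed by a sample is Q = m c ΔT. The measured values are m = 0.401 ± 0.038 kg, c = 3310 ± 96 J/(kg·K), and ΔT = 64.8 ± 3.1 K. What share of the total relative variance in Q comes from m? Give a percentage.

74.2%

(δQ/Q)² = (1·δm/m)² + (1·δc/c)² + (1·δΔT/ΔT)²
  m term: (1×0.0948)² = 0.00898
  c term: (1×0.0290)² = 0.000841
  ΔT term: (1×0.0478)² = 0.00229
Total = 0.0121. Share from m = 0.00898/0.0121 = 0.742.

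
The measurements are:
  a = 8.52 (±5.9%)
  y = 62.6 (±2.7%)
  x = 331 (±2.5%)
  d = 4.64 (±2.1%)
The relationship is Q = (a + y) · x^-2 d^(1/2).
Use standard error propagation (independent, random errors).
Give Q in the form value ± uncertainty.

(1.40 ± 0.0794) × 10^-3

Let u = a + y = 71.1. δu = √(δa² + δy²) = √(0.253 + 2.86) = 1.76, so δu/u = 0.0248.
Q is then a monomial in u, x, d:
δQ/Q = √((δu/u)² + (-2·δx/x)² + (½·δd/d)²) = √(0.000615 + 0.00250 + 0.000110) = 0.0568
Q = 0.00140, so δQ = 0.0568 × 0.00140 = 7.94e-05.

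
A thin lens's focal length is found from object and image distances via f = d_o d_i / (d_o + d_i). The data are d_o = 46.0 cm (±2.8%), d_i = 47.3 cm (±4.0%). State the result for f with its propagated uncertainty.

23.3 ± 0.567 cm

∂f/∂d_o = (d_i/(d_o+d_i))² = 0.257;  ∂f/∂d_i = (d_o/(d_o+d_i))² = 0.243
δf = √((∂f/∂d_o · δd_o)² + (∂f/∂d_i · δd_i)²) = √(0.110 + 0.212) = 0.567 cm
f = 23.3 cm.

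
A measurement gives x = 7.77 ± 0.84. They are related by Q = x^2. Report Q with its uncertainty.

60.4 ± 13.1

Q ∝ x^2, so δQ/Q = |2| · δx/x = 2 × 0.108 = 0.216.
Q = 60.4, so δQ = 0.216 × 60.4 = 13.1.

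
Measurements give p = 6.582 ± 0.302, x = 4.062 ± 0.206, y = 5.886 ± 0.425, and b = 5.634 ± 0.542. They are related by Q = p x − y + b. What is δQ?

Let w = p·x = 26.74. δw/w = √((1·δp/p)² + (1·δx/x)²) = √(0.00211 + 0.00257) = 0.0684, so δw = 1.83.
Q = w − y + b: δQ = √(δw² + δy² + δb²) = √(3.34 + 0.181 + 0.294) = 1.95

1.95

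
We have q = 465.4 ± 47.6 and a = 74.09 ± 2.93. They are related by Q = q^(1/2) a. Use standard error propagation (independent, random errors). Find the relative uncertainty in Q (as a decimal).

Each factor contributes (exponent × relative error)² to (δQ/Q)²:
  (½·δq/q)² = (0.5×0.102)² = 0.00262;  (1·δa/a)² = (1×0.0395)² = 0.00156
δQ/Q = √(0.00418) = 0.0646

0.0646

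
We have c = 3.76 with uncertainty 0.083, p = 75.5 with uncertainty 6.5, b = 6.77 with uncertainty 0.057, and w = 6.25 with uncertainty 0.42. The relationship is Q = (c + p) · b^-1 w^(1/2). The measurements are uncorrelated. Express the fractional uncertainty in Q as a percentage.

8.90%

Let u = c + p = 79.3. δu = √(δc² + δp²) = √(0.00689 + 42.2) = 6.50, so δu/u = 0.0820.
Q is then a monomial in u, b, w:
δQ/Q = √((δu/u)² + (-1·δb/b)² + (½·δw/w)²) = √(0.00673 + 7.09e-05 + 0.00113) = 0.0890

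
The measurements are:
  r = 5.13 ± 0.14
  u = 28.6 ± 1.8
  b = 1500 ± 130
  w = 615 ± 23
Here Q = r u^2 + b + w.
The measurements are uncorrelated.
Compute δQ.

556

Let p = r·u^2 = 4200. δp/p = √((1·δr/r)² + (2·δu/u)²) = √(0.000745 + 0.0158) = 0.129, so δp = 540.
Q = p + b + w: δQ = √(δp² + δb² + δw²) = √(2.92e+05 + 16900 + 529) = 556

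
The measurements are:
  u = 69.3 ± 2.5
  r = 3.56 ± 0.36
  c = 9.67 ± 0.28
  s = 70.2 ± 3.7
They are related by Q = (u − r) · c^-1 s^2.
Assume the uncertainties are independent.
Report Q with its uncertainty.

33500 ± 3880

Let w = u − r = 65.7. δw = √(δu² + δr²) = √(6.25 + 0.130) = 2.53, so δw/w = 0.0384.
Q is then a monomial in w, c, s:
δQ/Q = √((δw/w)² + (-1·δc/c)² + (2·δs/s)²) = √(0.00148 + 0.000838 + 0.0111) = 0.116
Q = 33500, so δQ = 0.116 × 33500 = 3880.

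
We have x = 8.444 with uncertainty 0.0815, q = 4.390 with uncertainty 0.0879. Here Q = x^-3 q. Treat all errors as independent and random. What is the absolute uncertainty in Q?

0.000257

Since Q is a product/quotient, work with relative uncertainties:
  (-3·δx/x)² = (-3×0.00965)² = 0.000838;  (1·δq/q)² = (1×0.0200)² = 0.000401
δQ/Q = √(0.00124) = 0.0352
Q = 0.007292, so δQ = 0.0352 × 0.007292 = 0.000257.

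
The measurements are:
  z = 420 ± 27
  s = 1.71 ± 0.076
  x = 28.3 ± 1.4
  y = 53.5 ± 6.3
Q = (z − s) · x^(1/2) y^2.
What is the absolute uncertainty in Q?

1.56e+06

Let u = z − s = 418. δu = √(δz² + δs²) = √(729 + 0.00578) = 27.0, so δu/u = 0.0645.
Q is then a monomial in u, x, y:
δQ/Q = √((δu/u)² + (½·δx/x)² + (2·δy/y)²) = √(0.00417 + 0.000612 + 0.0555) = 0.245
Q = 6.37e+06, so δQ = 0.245 × 6.37e+06 = 1.56e+06.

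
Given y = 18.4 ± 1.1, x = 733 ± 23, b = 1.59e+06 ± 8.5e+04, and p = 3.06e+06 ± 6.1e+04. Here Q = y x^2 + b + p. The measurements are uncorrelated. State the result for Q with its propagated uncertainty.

(1.45 ± 0.0863) × 10^7

Let w = y·x^2 = 9.89e+06. δw/w = √((1·δy/y)² + (2·δx/x)²) = √(0.00357 + 0.00394) = 0.0867, so δw = 8.57e+05.
Q = w + b + p: δQ = √(δw² + δb² + δp²) = √(7.34e+11 + 7.22e+09 + 3.72e+09) = 8.63e+05
Q = 1.45e+07.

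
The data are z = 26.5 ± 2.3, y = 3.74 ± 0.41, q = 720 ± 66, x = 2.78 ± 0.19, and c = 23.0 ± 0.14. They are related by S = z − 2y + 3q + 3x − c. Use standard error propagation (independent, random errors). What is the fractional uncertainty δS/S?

Sums and differences: (δS)² = Σ (cᵢ δxᵢ)².
  (δz)² = 5.29;  (2·δy)² = 0.672;  (3·δq)² = 39200;  (3·δx)² = 0.325;  (δc)² = 0.0196
δS = √(39200) = 198
S = 2160, so δS/S = 198/2160 = 0.0915.

0.0915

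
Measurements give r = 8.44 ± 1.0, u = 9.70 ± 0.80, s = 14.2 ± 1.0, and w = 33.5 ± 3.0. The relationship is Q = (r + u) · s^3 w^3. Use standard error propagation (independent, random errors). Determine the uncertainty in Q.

Let h = r + u = 18.1. δh = √(δr² + δu²) = √(1.00 + 0.640) = 1.28, so δh/h = 0.0706.
Q is then a monomial in h, s, w:
δQ/Q = √((δh/h)² + (3·δs/s)² + (3·δw/w)²) = √(0.00498 + 0.0446 + 0.0722) = 0.349
Q = 1.95e+09, so δQ = 0.349 × 1.95e+09 = 6.81e+08.

6.81e+08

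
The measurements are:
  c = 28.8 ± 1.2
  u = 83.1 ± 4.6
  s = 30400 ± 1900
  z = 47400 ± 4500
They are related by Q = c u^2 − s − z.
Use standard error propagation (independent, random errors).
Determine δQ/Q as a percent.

19.8%

Let p = c·u^2 = 1.99e+05. δp/p = √((1·δc/c)² + (2·δu/u)²) = √(0.00174 + 0.0123) = 0.118, so δp = 23500.
Q = p − s − z: δQ = √(δp² + δs² + δz²) = √(5.53e+08 + 3.61e+06 + 2.02e+07) = 24000
Q = 1.21e+05, so δQ/Q = 24000/1.21e+05 = 0.198.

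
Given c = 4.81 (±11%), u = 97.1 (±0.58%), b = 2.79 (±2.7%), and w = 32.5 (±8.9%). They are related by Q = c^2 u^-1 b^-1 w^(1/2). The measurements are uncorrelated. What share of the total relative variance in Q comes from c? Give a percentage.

94.6%

(δQ/Q)² = (2·δc/c)² + (-1·δu/u)² + (-1·δb/b)² + (½·δw/w)²
  c term: (2×0.110)² = 0.0484
  u term: (-1×0.00580)² = 3.36e-05
  b term: (-1×0.0270)² = 0.000729
  w term: (0.5×0.0890)² = 0.00198
Total = 0.0511. Share from c = 0.0484/0.0511 = 0.946.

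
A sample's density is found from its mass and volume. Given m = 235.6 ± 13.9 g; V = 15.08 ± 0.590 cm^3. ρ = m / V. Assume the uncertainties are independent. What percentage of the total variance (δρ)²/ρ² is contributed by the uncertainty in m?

(δρ/ρ)² = (1·δm/m)² + (-1·δV/V)²
  m term: (1×0.0590)² = 0.00348
  V term: (-1×0.0391)² = 0.00153
Total = 0.00501. Share from m = 0.00348/0.00501 = 0.695.

69.5%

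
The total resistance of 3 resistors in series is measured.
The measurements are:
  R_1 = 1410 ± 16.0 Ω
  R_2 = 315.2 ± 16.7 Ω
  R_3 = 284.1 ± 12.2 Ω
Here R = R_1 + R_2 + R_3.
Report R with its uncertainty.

2009 ± 26.1 Ω

Sums and differences: (δR)² = Σ (cᵢ δxᵢ)².
  (δR_1)² = 256;  (δR_2)² = 279;  (δR_3)² = 149
δR = √(684) = 26.1 Ω
R = 2009 Ω.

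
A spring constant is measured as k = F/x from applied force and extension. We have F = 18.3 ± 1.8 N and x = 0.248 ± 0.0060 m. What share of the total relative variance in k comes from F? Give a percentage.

(δk/k)² = (1·δF/F)² + (-1·δx/x)²
  F term: (1×0.0984)² = 0.00967
  x term: (-1×0.0242)² = 0.000585
Total = 0.0103. Share from F = 0.00967/0.0103 = 0.943.

94.3%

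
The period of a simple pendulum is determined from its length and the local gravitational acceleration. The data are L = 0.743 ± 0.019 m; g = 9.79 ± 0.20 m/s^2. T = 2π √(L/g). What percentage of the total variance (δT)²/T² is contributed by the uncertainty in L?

(δT/T)² = (½·δL/L)² + (−½·δg/g)²
  L term: (0.5×0.0256)² = 0.000163
  g term: (-0.5×0.0204)² = 0.000104
Total = 0.000268. Share from L = 0.000163/0.000268 = 0.610.

61.0%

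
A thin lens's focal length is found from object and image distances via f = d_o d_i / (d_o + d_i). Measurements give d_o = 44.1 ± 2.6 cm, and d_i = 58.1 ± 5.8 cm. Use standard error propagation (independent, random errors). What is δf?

1.37 cm

∂f/∂d_o = (d_i/(d_o+d_i))² = 0.323;  ∂f/∂d_i = (d_o/(d_o+d_i))² = 0.186
δf = √((∂f/∂d_o · δd_o)² + (∂f/∂d_i · δd_i)²) = √(0.706 + 1.17) = 1.37 cm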